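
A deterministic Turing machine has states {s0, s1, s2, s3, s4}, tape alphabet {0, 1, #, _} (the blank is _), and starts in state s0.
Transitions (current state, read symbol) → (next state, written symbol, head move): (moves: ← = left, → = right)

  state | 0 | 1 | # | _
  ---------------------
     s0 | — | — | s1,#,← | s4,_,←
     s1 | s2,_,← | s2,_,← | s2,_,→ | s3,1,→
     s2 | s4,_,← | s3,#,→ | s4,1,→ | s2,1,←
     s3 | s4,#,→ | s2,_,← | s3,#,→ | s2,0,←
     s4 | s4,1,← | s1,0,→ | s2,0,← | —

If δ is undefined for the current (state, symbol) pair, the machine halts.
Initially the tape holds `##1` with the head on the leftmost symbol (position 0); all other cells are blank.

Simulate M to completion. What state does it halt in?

s0 | _[#]#1   read # → write #, move ←, go to s1
s1 | [_]##1   read _ → write 1, move →, go to s3
s3 | 1[#]#1   read # → write #, move →, go to s3
s3 | 1#[#]1   read # → write #, move →, go to s3
s3 | 1##[1]   read 1 → write _, move ←, go to s2
s2 | 1#[#]_   read # → write 1, move →, go to s4
s4 | 1#1[_]
No transition is defined for (s4, _); M halts in state s4.

s4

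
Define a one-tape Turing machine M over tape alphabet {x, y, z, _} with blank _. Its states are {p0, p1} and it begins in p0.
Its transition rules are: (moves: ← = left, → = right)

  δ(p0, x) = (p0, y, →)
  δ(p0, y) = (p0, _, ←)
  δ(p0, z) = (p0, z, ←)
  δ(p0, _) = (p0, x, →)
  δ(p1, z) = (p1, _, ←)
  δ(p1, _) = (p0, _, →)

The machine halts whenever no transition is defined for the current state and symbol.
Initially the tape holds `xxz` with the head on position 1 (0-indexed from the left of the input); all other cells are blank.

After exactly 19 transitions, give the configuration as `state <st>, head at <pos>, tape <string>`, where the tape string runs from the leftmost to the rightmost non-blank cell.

state=p0 head=1 tape=_x[x]z   (p0,x)→(p0,y,→)
state=p0 head=2 tape=_xy[z]   (p0,z)→(p0,z,←)
state=p0 head=1 tape=_x[y]z   (p0,y)→(p0,_,←)
state=p0 head=0 tape=_[x]_z   (p0,x)→(p0,y,→)
state=p0 head=1 tape=_y[_]z   (p0,_)→(p0,x,→)
state=p0 head=2 tape=_yx[z]   (p0,z)→(p0,z,←)
state=p0 head=1 tape=_y[x]z   (p0,x)→(p0,y,→)
state=p0 head=2 tape=_yy[z]   (p0,z)→(p0,z,←)
state=p0 head=1 tape=_y[y]z   (p0,y)→(p0,_,←)
state=p0 head=0 tape=_[y]_z   (p0,y)→(p0,_,←)
state=p0 head=-1 tape=[_]__z   (p0,_)→(p0,x,→)
state=p0 head=0 tape=x[_]_z   (p0,_)→(p0,x,→)
state=p0 head=1 tape=xx[_]z   (p0,_)→(p0,x,→)
state=p0 head=2 tape=xxx[z]   (p0,z)→(p0,z,←)
state=p0 head=1 tape=xx[x]z   (p0,x)→(p0,y,→)
state=p0 head=2 tape=xxy[z]   (p0,z)→(p0,z,←)
state=p0 head=1 tape=xx[y]z   (p0,y)→(p0,_,←)
state=p0 head=0 tape=x[x]_z   (p0,x)→(p0,y,→)
state=p0 head=1 tape=xy[_]z   (p0,_)→(p0,x,→)
state=p0 head=2 tape=xyx[z]
After 19 steps: state p0, head at 2, tape xyxz.

state p0, head at 2, tape xyxz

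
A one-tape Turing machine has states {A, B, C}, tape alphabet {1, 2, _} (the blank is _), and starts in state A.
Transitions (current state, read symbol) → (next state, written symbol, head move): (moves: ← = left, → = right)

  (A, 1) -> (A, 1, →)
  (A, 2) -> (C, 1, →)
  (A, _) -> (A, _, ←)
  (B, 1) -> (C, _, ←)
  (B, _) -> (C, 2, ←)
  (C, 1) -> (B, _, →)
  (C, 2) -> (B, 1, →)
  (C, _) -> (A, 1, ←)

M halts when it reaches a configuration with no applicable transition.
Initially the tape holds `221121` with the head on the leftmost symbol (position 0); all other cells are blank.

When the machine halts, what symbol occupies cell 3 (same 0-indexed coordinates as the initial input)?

A | [2]21121   read 2 → write 1, move →, go to C
C | 1[2]1121   read 2 → write 1, move →, go to B
B | 11[1]121   read 1 → write _, move ←, go to C
C | 1[1]_121   read 1 → write _, move →, go to B
B | 1_[_]121   read _ → write 2, move ←, go to C
C | 1[_]2121   read _ → write 1, move ←, go to A
A | [1]12121   read 1 → write 1, move →, go to A
A | 1[1]2121   read 1 → write 1, move →, go to A
A | 11[2]121   read 2 → write 1, move →, go to C
C | 111[1]21   read 1 → write _, move →, go to B
B | 111_[2]1
Cell 3 holds _ when M halts.

_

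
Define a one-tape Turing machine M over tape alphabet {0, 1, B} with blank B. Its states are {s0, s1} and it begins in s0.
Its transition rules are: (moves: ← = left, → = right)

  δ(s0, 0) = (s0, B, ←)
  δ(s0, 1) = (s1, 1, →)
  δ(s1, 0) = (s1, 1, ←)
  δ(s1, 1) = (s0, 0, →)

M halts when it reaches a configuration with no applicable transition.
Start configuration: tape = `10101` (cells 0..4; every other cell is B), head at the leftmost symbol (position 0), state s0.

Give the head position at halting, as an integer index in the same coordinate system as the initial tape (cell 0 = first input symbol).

2

state=s0 head=0 tape=[1]0101   (s0,1)→(s1,1,→)
state=s1 head=1 tape=1[0]101   (s1,0)→(s1,1,←)
state=s1 head=0 tape=[1]1101   (s1,1)→(s0,0,→)
state=s0 head=1 tape=0[1]101   (s0,1)→(s1,1,→)
state=s1 head=2 tape=01[1]01   (s1,1)→(s0,0,→)
state=s0 head=3 tape=010[0]1   (s0,0)→(s0,B,←)
state=s0 head=2 tape=01[0]B1   (s0,0)→(s0,B,←)
state=s0 head=1 tape=0[1]BB1   (s0,1)→(s1,1,→)
state=s1 head=2 tape=01[B]B1
At halt the head is at cell 2.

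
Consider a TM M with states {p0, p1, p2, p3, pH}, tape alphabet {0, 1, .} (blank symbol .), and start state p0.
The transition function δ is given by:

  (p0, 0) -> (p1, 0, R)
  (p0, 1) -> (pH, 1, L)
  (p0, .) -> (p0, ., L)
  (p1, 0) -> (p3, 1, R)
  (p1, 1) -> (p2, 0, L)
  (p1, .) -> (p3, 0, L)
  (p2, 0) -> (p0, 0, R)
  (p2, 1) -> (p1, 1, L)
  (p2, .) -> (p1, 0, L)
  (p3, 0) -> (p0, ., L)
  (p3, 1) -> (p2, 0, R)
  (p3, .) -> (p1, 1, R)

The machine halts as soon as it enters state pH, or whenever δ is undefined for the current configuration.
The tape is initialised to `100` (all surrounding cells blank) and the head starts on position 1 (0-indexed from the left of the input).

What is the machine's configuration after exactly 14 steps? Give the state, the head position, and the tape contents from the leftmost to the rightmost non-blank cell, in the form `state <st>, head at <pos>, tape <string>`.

state pH, head at 1, tape 101.00

p0 | 1[0]0...   read 0 → write 0, move R, go to p1
p1 | 10[0]...   read 0 → write 1, move R, go to p3
p3 | 101[.]..   read . → write 1, move R, go to p1
p1 | 1011[.].   read . → write 0, move L, go to p3
p3 | 101[1]0.   read 1 → write 0, move R, go to p2
p2 | 1010[0].   read 0 → write 0, move R, go to p0
p0 | 10100[.]   read . → write ., move L, go to p0
p0 | 1010[0].   read 0 → write 0, move R, go to p1
p1 | 10100[.]   read . → write 0, move L, go to p3
p3 | 1010[0]0   read 0 → write ., move L, go to p0
p0 | 101[0].0   read 0 → write 0, move R, go to p1
p1 | 1010[.]0   read . → write 0, move L, go to p3
p3 | 101[0]00   read 0 → write ., move L, go to p0
p0 | 10[1].00   read 1 → write 1, move L, go to pH
pH | 1[0]1.00
After 14 steps: state pH, head at 1, tape 101.00.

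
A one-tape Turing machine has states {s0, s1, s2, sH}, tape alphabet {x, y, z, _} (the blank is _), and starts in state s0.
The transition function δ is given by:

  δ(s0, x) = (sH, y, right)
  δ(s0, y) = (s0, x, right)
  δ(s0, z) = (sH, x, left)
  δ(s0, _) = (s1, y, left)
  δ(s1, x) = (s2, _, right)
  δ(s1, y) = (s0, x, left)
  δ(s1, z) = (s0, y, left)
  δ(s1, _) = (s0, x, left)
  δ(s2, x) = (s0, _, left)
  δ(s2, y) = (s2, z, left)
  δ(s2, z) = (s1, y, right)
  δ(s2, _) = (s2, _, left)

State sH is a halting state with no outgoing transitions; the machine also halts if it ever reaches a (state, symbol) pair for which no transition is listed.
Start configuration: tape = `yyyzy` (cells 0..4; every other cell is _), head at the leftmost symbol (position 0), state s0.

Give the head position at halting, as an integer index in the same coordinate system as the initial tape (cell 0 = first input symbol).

s0 | [y]yyzy   read y → write x, move right, go to s0
s0 | x[y]yzy   read y → write x, move right, go to s0
s0 | xx[y]zy   read y → write x, move right, go to s0
s0 | xxx[z]y   read z → write x, move left, go to sH
sH | xx[x]xy
At halt the head is at cell 2.

2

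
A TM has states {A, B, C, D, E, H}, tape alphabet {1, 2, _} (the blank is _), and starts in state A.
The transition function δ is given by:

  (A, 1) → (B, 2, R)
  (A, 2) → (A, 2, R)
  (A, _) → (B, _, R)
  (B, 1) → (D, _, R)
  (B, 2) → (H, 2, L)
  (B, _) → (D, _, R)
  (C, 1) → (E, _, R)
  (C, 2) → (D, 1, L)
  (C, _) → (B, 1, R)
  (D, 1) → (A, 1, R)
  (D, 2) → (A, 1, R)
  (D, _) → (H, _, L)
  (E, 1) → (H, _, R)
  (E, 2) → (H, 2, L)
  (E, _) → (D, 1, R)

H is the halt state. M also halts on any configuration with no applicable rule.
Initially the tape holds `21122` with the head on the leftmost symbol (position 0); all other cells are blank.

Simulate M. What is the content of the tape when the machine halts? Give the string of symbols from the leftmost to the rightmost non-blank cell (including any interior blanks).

22_12

A | [2]1122___   read 2 → write 2, move R, go to A
A | 2[1]122___   read 1 → write 2, move R, go to B
B | 22[1]22___   read 1 → write _, move R, go to D
D | 22_[2]2___   read 2 → write 1, move R, go to A
A | 22_1[2]___   read 2 → write 2, move R, go to A
A | 22_12[_]__   read _ → write _, move R, go to B
B | 22_12_[_]_   read _ → write _, move R, go to D
D | 22_12__[_]   read _ → write _, move L, go to H
H | 22_12_[_]_
The non-blank tape span at halt is 22_12.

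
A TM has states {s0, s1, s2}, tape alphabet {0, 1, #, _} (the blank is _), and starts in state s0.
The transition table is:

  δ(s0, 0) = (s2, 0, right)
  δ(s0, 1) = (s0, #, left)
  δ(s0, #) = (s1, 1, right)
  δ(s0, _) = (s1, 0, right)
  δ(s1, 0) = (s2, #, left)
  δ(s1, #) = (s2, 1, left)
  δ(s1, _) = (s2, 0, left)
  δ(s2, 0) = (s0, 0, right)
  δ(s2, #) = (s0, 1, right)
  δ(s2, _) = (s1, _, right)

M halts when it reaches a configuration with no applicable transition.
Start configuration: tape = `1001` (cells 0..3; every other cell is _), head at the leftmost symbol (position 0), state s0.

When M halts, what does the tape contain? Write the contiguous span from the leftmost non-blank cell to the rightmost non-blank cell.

s0 | _[1]001____   read 1 → write #, move left, go to s0
s0 | [_]#001____   read _ → write 0, move right, go to s1
s1 | 0[#]001____   read # → write 1, move left, go to s2
s2 | [0]1001____   read 0 → write 0, move right, go to s0
s0 | 0[1]001____   read 1 → write #, move left, go to s0
s0 | [0]#001____   read 0 → write 0, move right, go to s2
s2 | 0[#]001____   read # → write 1, move right, go to s0
s0 | 01[0]01____   read 0 → write 0, move right, go to s2
s2 | 010[0]1____   read 0 → write 0, move right, go to s0
s0 | 0100[1]____   read 1 → write #, move left, go to s0
s0 | 010[0]#____   read 0 → write 0, move right, go to s2
s2 | 0100[#]____   read # → write 1, move right, go to s0
s0 | 01001[_]___   read _ → write 0, move right, go to s1
s1 | 010010[_]__   read _ → write 0, move left, go to s2
s2 | 01001[0]0__   read 0 → write 0, move right, go to s0
s0 | 010010[0]__   read 0 → write 0, move right, go to s2
s2 | 0100100[_]_   read _ → write _, move right, go to s1
s1 | 0100100_[_]   read _ → write 0, move left, go to s2
s2 | 0100100[_]0   read _ → write _, move right, go to s1
s1 | 0100100_[0]   read 0 → write #, move left, go to s2
s2 | 0100100[_]#   read _ → write _, move right, go to s1
s1 | 0100100_[#]   read # → write 1, move left, go to s2
s2 | 0100100[_]1   read _ → write _, move right, go to s1
s1 | 0100100_[1]
The non-blank tape span at halt is 0100100_1.

0100100_1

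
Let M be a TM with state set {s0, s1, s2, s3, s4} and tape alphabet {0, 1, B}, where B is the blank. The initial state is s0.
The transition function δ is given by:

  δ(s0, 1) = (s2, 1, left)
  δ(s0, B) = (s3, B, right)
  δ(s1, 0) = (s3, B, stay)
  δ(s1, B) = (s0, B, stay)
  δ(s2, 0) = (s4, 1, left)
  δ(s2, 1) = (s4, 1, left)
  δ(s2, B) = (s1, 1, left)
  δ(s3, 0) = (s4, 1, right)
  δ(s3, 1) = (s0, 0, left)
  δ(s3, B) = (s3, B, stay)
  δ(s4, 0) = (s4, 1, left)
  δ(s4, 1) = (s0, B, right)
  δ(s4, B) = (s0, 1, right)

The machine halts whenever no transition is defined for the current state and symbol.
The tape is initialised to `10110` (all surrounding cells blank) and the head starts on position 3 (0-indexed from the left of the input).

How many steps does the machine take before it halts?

14

state=s0 head=3 tape=B101[1]0   (s0,1)→(s2,1,left)
state=s2 head=2 tape=B10[1]10   (s2,1)→(s4,1,left)
state=s4 head=1 tape=B1[0]110   (s4,0)→(s4,1,left)
state=s4 head=0 tape=B[1]1110   (s4,1)→(s0,B,right)
state=s0 head=1 tape=BB[1]110   (s0,1)→(s2,1,left)
state=s2 head=0 tape=B[B]1110   (s2,B)→(s1,1,left)
state=s1 head=-1 tape=[B]11110   (s1,B)→(s0,B,stay)
state=s0 head=-1 tape=[B]11110   (s0,B)→(s3,B,right)
state=s3 head=0 tape=B[1]1110   (s3,1)→(s0,0,left)
state=s0 head=-1 tape=[B]01110   (s0,B)→(s3,B,right)
state=s3 head=0 tape=B[0]1110   (s3,0)→(s4,1,right)
state=s4 head=1 tape=B1[1]110   (s4,1)→(s0,B,right)
state=s0 head=2 tape=B1B[1]10   (s0,1)→(s2,1,left)
state=s2 head=1 tape=B1[B]110   (s2,B)→(s1,1,left)
state=s1 head=0 tape=B[1]1110
M halts after 14 transitions.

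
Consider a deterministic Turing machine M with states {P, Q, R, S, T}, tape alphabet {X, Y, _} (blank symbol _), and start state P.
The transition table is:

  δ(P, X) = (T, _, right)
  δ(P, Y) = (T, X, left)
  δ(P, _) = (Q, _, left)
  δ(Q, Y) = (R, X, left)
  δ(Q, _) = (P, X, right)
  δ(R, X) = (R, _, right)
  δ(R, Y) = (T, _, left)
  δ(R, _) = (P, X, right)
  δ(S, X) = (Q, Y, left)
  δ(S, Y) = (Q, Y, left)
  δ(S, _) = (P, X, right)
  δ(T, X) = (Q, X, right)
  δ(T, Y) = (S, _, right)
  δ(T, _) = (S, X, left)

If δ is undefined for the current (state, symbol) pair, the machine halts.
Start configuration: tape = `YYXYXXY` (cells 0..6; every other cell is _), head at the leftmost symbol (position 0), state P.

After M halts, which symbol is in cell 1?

state=P head=0 tape=__[Y]YXYXXY   (P,Y)→(T,X,left)
state=T head=-1 tape=_[_]XYXYXXY   (T,_)→(S,X,left)
state=S head=-2 tape=[_]XXYXYXXY   (S,_)→(P,X,right)
state=P head=-1 tape=X[X]XYXYXXY   (P,X)→(T,_,right)
state=T head=0 tape=X_[X]YXYXXY   (T,X)→(Q,X,right)
state=Q head=1 tape=X_X[Y]XYXXY   (Q,Y)→(R,X,left)
state=R head=0 tape=X_[X]XXYXXY   (R,X)→(R,_,right)
state=R head=1 tape=X__[X]XYXXY   (R,X)→(R,_,right)
state=R head=2 tape=X___[X]YXXY   (R,X)→(R,_,right)
state=R head=3 tape=X____[Y]XXY   (R,Y)→(T,_,left)
state=T head=2 tape=X___[_]_XXY   (T,_)→(S,X,left)
state=S head=1 tape=X__[_]X_XXY   (S,_)→(P,X,right)
state=P head=2 tape=X__X[X]_XXY   (P,X)→(T,_,right)
state=T head=3 tape=X__X_[_]XXY   (T,_)→(S,X,left)
state=S head=2 tape=X__X[_]XXXY   (S,_)→(P,X,right)
state=P head=3 tape=X__XX[X]XXY   (P,X)→(T,_,right)
state=T head=4 tape=X__XX_[X]XY   (T,X)→(Q,X,right)
state=Q head=5 tape=X__XX_X[X]Y
Cell 1 holds X when M halts.

X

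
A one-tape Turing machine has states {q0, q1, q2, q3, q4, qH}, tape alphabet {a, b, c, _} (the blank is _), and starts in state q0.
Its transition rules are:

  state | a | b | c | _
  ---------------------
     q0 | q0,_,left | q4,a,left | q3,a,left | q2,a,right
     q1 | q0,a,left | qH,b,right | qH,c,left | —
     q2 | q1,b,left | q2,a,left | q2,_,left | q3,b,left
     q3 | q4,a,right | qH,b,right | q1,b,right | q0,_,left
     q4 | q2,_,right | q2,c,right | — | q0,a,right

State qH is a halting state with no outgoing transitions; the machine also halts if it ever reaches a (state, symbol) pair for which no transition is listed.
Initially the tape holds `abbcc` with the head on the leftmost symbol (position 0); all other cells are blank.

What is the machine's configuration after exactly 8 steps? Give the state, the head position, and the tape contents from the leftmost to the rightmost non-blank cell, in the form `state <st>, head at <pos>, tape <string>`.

state q1, head at -2, tape b_abcc

q0 | __[a]bbcc   read a → write _, move left, go to q0
q0 | _[_]_bbcc   read _ → write a, move right, go to q2
q2 | _a[_]bbcc   read _ → write b, move left, go to q3
q3 | _[a]bbbcc   read a → write a, move right, go to q4
q4 | _a[b]bbcc   read b → write c, move right, go to q2
q2 | _ac[b]bcc   read b → write a, move left, go to q2
q2 | _a[c]abcc   read c → write _, move left, go to q2
q2 | _[a]_abcc   read a → write b, move left, go to q1
q1 | [_]b_abcc
After 8 steps: state q1, head at -2, tape b_abcc.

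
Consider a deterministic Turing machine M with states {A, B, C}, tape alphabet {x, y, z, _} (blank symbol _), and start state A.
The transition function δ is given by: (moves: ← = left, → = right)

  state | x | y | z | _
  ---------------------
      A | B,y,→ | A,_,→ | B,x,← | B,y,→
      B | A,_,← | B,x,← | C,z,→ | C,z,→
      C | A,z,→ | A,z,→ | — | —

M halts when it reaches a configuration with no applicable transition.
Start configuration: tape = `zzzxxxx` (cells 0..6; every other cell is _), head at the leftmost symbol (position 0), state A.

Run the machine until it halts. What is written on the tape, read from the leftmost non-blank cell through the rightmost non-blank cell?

state=A head=0 tape=_[z]zzxxxx__   (A,z)→(B,x,←)
state=B head=-1 tape=[_]xzzxxxx__   (B,_)→(C,z,→)
state=C head=0 tape=z[x]zzxxxx__   (C,x)→(A,z,→)
state=A head=1 tape=zz[z]zxxxx__   (A,z)→(B,x,←)
state=B head=0 tape=z[z]xzxxxx__   (B,z)→(C,z,→)
state=C head=1 tape=zz[x]zxxxx__   (C,x)→(A,z,→)
state=A head=2 tape=zzz[z]xxxx__   (A,z)→(B,x,←)
state=B head=1 tape=zz[z]xxxxx__   (B,z)→(C,z,→)
state=C head=2 tape=zzz[x]xxxx__   (C,x)→(A,z,→)
state=A head=3 tape=zzzz[x]xxx__   (A,x)→(B,y,→)
state=B head=4 tape=zzzzy[x]xx__   (B,x)→(A,_,←)
state=A head=3 tape=zzzz[y]_xx__   (A,y)→(A,_,→)
state=A head=4 tape=zzzz_[_]xx__   (A,_)→(B,y,→)
state=B head=5 tape=zzzz_y[x]x__   (B,x)→(A,_,←)
state=A head=4 tape=zzzz_[y]_x__   (A,y)→(A,_,→)
state=A head=5 tape=zzzz__[_]x__   (A,_)→(B,y,→)
state=B head=6 tape=zzzz__y[x]__   (B,x)→(A,_,←)
state=A head=5 tape=zzzz__[y]___   (A,y)→(A,_,→)
state=A head=6 tape=zzzz___[_]__   (A,_)→(B,y,→)
state=B head=7 tape=zzzz___y[_]_   (B,_)→(C,z,→)
state=C head=8 tape=zzzz___yz[_]
The non-blank tape span at halt is zzzz___yz.

zzzz___yz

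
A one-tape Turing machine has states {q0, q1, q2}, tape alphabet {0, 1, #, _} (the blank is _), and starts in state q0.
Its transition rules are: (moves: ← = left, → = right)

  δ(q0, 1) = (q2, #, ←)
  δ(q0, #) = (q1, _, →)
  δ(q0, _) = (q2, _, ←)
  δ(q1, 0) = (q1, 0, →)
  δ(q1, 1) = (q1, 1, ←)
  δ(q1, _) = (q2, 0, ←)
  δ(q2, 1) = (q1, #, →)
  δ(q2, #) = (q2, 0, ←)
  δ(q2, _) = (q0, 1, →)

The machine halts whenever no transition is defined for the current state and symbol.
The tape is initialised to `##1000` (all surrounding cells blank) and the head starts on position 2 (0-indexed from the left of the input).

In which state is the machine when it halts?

state=q0 head=2 tape=_##[1]000   (q0,1)→(q2,#,←)
state=q2 head=1 tape=_#[#]#000   (q2,#)→(q2,0,←)
state=q2 head=0 tape=_[#]0#000   (q2,#)→(q2,0,←)
state=q2 head=-1 tape=[_]00#000   (q2,_)→(q0,1,→)
state=q0 head=0 tape=1[0]0#000
No transition is defined for (q0, 0); M halts in state q0.

q0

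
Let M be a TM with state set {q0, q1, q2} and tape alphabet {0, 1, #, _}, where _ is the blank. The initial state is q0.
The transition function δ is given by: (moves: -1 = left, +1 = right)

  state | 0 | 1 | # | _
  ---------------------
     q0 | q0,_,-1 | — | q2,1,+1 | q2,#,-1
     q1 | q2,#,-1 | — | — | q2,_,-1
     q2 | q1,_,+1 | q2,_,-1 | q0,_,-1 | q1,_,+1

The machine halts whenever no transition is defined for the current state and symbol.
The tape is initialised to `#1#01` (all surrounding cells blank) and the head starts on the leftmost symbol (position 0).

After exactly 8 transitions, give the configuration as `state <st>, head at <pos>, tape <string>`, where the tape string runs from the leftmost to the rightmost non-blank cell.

state q1, head at 0, tape #01

q0 | _[#]1#01   read # → write 1, move +1, go to q2
q2 | _1[1]#01   read 1 → write _, move -1, go to q2
q2 | _[1]_#01   read 1 → write _, move -1, go to q2
q2 | [_]__#01   read _ → write _, move +1, go to q1
q1 | _[_]_#01   read _ → write _, move -1, go to q2
q2 | [_]__#01   read _ → write _, move +1, go to q1
q1 | _[_]_#01   read _ → write _, move -1, go to q2
q2 | [_]__#01   read _ → write _, move +1, go to q1
q1 | _[_]_#01
After 8 steps: state q1, head at 0, tape #01.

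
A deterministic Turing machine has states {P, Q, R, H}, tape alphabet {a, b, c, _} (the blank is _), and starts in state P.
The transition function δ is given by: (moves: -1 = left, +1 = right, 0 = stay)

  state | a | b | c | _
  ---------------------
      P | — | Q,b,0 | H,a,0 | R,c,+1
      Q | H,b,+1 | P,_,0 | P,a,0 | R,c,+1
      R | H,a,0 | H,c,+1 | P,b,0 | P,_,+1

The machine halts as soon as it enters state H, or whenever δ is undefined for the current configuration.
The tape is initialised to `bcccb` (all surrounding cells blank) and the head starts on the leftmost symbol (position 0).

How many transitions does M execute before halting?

16

P | [b]cccb_   read b → write b, move 0, go to Q
Q | [b]cccb_   read b → write _, move 0, go to P
P | [_]cccb_   read _ → write c, move +1, go to R
R | c[c]ccb_   read c → write b, move 0, go to P
P | c[b]ccb_   read b → write b, move 0, go to Q
Q | c[b]ccb_   read b → write _, move 0, go to P
P | c[_]ccb_   read _ → write c, move +1, go to R
R | cc[c]cb_   read c → write b, move 0, go to P
P | cc[b]cb_   read b → write b, move 0, go to Q
Q | cc[b]cb_   read b → write _, move 0, go to P
P | cc[_]cb_   read _ → write c, move +1, go to R
R | ccc[c]b_   read c → write b, move 0, go to P
P | ccc[b]b_   read b → write b, move 0, go to Q
Q | ccc[b]b_   read b → write _, move 0, go to P
P | ccc[_]b_   read _ → write c, move +1, go to R
R | cccc[b]_   read b → write c, move +1, go to H
H | ccccc[_]
M halts after 16 transitions.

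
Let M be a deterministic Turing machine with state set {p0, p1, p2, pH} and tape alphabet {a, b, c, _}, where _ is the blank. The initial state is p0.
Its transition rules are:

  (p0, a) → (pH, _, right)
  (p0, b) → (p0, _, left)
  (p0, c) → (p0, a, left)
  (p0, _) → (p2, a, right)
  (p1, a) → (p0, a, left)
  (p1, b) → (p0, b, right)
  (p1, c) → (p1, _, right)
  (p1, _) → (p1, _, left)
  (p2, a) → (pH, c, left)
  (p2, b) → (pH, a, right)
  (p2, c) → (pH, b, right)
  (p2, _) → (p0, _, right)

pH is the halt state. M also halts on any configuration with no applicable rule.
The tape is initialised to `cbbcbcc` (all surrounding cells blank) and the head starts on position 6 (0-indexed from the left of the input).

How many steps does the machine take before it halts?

9

p0 | _cbbcbc[c]   read c → write a, move left, go to p0
p0 | _cbbcb[c]a   read c → write a, move left, go to p0
p0 | _cbbc[b]aa   read b → write _, move left, go to p0
p0 | _cbb[c]_aa   read c → write a, move left, go to p0
p0 | _cb[b]a_aa   read b → write _, move left, go to p0
p0 | _c[b]_a_aa   read b → write _, move left, go to p0
p0 | _[c]__a_aa   read c → write a, move left, go to p0
p0 | [_]a__a_aa   read _ → write a, move right, go to p2
p2 | a[a]__a_aa   read a → write c, move left, go to pH
pH | [a]c__a_aa
M halts after 9 transitions.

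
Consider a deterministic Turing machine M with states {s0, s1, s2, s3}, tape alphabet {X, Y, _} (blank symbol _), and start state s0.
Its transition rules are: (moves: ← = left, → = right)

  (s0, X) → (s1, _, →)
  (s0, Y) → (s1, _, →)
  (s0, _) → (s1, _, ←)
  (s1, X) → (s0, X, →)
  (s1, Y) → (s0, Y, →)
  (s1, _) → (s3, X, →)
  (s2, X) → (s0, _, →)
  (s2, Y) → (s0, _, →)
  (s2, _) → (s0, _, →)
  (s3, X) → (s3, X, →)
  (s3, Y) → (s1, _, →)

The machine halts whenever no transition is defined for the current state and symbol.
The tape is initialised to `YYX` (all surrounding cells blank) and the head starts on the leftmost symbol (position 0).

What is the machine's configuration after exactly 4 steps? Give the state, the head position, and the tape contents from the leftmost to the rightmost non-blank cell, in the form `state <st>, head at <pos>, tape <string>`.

state s3, head at 4, tape Y_X

state=s0 head=0 tape=[Y]YX__   (s0,Y)→(s1,_,→)
state=s1 head=1 tape=_[Y]X__   (s1,Y)→(s0,Y,→)
state=s0 head=2 tape=_Y[X]__   (s0,X)→(s1,_,→)
state=s1 head=3 tape=_Y_[_]_   (s1,_)→(s3,X,→)
state=s3 head=4 tape=_Y_X[_]
After 4 steps: state s3, head at 4, tape Y_X.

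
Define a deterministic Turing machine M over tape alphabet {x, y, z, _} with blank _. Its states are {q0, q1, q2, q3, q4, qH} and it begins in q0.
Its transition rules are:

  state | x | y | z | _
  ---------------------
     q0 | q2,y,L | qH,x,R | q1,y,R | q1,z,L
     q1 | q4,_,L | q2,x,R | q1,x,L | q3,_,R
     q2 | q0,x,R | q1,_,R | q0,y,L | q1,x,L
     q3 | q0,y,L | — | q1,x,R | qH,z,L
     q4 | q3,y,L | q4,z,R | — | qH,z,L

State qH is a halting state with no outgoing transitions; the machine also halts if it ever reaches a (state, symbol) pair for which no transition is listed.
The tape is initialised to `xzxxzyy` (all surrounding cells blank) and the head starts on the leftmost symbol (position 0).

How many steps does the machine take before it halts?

state=q0 head=0 tape=____[x]zxxzyy   (q0,x)→(q2,y,L)
state=q2 head=-1 tape=___[_]yzxxzyy   (q2,_)→(q1,x,L)
state=q1 head=-2 tape=__[_]xyzxxzyy   (q1,_)→(q3,_,R)
state=q3 head=-1 tape=___[x]yzxxzyy   (q3,x)→(q0,y,L)
state=q0 head=-2 tape=__[_]yyzxxzyy   (q0,_)→(q1,z,L)
state=q1 head=-3 tape=_[_]zyyzxxzyy   (q1,_)→(q3,_,R)
state=q3 head=-2 tape=__[z]yyzxxzyy   (q3,z)→(q1,x,R)
state=q1 head=-1 tape=__x[y]yzxxzyy   (q1,y)→(q2,x,R)
state=q2 head=0 tape=__xx[y]zxxzyy   (q2,y)→(q1,_,R)
state=q1 head=1 tape=__xx_[z]xxzyy   (q1,z)→(q1,x,L)
state=q1 head=0 tape=__xx[_]xxxzyy   (q1,_)→(q3,_,R)
state=q3 head=1 tape=__xx_[x]xxzyy   (q3,x)→(q0,y,L)
state=q0 head=0 tape=__xx[_]yxxzyy   (q0,_)→(q1,z,L)
state=q1 head=-1 tape=__x[x]zyxxzyy   (q1,x)→(q4,_,L)
state=q4 head=-2 tape=__[x]_zyxxzyy   (q4,x)→(q3,y,L)
state=q3 head=-3 tape=_[_]y_zyxxzyy   (q3,_)→(qH,z,L)
state=qH head=-4 tape=[_]zy_zyxxzyy
M halts after 16 transitions.

16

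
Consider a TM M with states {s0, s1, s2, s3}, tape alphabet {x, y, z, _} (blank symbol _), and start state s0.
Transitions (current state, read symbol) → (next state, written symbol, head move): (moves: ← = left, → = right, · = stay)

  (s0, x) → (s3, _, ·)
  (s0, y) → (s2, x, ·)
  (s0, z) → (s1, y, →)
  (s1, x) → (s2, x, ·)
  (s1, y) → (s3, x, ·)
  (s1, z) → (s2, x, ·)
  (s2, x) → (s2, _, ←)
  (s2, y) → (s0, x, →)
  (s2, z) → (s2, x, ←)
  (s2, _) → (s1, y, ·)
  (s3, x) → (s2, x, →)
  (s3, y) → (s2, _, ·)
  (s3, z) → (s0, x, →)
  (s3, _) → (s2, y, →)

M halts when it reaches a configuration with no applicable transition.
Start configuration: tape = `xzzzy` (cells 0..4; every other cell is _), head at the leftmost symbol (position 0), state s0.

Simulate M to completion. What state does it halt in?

s0

s0 | [x]zzzy_   read x → write _, move ·, go to s3
s3 | [_]zzzy_   read _ → write y, move →, go to s2
s2 | y[z]zzy_   read z → write x, move ←, go to s2
s2 | [y]xzzy_   read y → write x, move →, go to s0
s0 | x[x]zzy_   read x → write _, move ·, go to s3
s3 | x[_]zzy_   read _ → write y, move →, go to s2
s2 | xy[z]zy_   read z → write x, move ←, go to s2
s2 | x[y]xzy_   read y → write x, move →, go to s0
s0 | xx[x]zy_   read x → write _, move ·, go to s3
s3 | xx[_]zy_   read _ → write y, move →, go to s2
s2 | xxy[z]y_   read z → write x, move ←, go to s2
s2 | xx[y]xy_   read y → write x, move →, go to s0
s0 | xxx[x]y_   read x → write _, move ·, go to s3
s3 | xxx[_]y_   read _ → write y, move →, go to s2
s2 | xxxy[y]_   read y → write x, move →, go to s0
s0 | xxxyx[_]
No transition is defined for (s0, _); M halts in state s0.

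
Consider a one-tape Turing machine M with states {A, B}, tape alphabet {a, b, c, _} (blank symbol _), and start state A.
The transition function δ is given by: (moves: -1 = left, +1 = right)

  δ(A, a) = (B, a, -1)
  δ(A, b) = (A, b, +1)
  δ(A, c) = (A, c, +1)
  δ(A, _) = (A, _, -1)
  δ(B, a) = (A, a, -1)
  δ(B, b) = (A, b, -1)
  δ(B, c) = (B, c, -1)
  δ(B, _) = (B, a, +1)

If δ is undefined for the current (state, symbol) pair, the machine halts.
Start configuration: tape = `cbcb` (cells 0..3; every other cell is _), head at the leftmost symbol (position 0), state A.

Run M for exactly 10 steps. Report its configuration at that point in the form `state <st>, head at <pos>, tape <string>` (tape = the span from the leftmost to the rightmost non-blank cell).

state=A head=0 tape=[c]bcb_   (A,c)→(A,c,+1)
state=A head=1 tape=c[b]cb_   (A,b)→(A,b,+1)
state=A head=2 tape=cb[c]b_   (A,c)→(A,c,+1)
state=A head=3 tape=cbc[b]_   (A,b)→(A,b,+1)
state=A head=4 tape=cbcb[_]   (A,_)→(A,_,-1)
state=A head=3 tape=cbc[b]_   (A,b)→(A,b,+1)
state=A head=4 tape=cbcb[_]   (A,_)→(A,_,-1)
state=A head=3 tape=cbc[b]_   (A,b)→(A,b,+1)
state=A head=4 tape=cbcb[_]   (A,_)→(A,_,-1)
state=A head=3 tape=cbc[b]_   (A,b)→(A,b,+1)
state=A head=4 tape=cbcb[_]
After 10 steps: state A, head at 4, tape cbcb.

state A, head at 4, tape cbcb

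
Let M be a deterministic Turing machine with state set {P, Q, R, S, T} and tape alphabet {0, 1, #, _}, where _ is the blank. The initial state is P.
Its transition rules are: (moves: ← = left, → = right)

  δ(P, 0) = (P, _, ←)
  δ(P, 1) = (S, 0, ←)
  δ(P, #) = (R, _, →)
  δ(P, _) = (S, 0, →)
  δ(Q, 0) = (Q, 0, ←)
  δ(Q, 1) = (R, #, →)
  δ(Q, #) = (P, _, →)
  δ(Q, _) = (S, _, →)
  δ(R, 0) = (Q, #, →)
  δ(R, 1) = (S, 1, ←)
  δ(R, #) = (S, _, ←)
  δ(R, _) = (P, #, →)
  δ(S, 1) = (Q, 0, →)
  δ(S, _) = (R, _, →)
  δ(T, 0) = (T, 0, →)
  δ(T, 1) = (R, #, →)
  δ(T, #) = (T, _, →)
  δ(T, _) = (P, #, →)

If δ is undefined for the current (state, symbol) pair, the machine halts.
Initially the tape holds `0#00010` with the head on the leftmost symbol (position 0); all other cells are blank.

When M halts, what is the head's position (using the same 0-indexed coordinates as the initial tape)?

P | _[0]#00010   read 0 → write _, move ←, go to P
P | [_]_#00010   read _ → write 0, move →, go to S
S | 0[_]#00010   read _ → write _, move →, go to R
R | 0_[#]00010   read # → write _, move ←, go to S
S | 0[_]_00010   read _ → write _, move →, go to R
R | 0_[_]00010   read _ → write #, move →, go to P
P | 0_#[0]0010   read 0 → write _, move ←, go to P
P | 0_[#]_0010   read # → write _, move →, go to R
R | 0__[_]0010   read _ → write #, move →, go to P
P | 0__#[0]010   read 0 → write _, move ←, go to P
P | 0__[#]_010   read # → write _, move →, go to R
R | 0___[_]010   read _ → write #, move →, go to P
P | 0___#[0]10   read 0 → write _, move ←, go to P
P | 0___[#]_10   read # → write _, move →, go to R
R | 0____[_]10   read _ → write #, move →, go to P
P | 0____#[1]0   read 1 → write 0, move ←, go to S
S | 0____[#]00
At halt the head is at cell 4.

4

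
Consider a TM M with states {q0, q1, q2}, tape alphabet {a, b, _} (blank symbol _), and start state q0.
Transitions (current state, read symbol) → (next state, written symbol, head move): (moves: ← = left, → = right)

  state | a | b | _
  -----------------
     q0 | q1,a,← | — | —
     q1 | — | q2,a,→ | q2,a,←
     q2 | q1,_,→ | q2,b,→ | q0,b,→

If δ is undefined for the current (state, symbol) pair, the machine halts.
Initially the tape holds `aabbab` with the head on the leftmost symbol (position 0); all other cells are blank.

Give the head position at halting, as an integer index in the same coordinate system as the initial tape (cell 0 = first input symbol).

0

q0 | __[a]abbab   read a → write a, move ←, go to q1
q1 | _[_]aabbab   read _ → write a, move ←, go to q2
q2 | [_]aaabbab   read _ → write b, move →, go to q0
q0 | b[a]aabbab   read a → write a, move ←, go to q1
q1 | [b]aaabbab   read b → write a, move →, go to q2
q2 | a[a]aabbab   read a → write _, move →, go to q1
q1 | a_[a]abbab
At halt the head is at cell 0.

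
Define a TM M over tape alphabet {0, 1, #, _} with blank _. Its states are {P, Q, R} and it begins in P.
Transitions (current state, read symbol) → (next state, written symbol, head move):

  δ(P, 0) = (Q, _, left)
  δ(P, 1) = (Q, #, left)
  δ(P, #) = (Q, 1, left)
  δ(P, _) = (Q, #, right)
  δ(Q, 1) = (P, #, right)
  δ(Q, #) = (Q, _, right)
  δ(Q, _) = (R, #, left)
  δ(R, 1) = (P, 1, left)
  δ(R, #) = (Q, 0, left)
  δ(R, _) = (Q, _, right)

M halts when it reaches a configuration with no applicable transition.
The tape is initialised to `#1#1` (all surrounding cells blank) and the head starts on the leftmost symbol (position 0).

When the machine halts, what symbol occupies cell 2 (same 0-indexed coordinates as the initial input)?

_

state=P head=0 tape=__[#]1#1__   (P,#)→(Q,1,left)
state=Q head=-1 tape=_[_]11#1__   (Q,_)→(R,#,left)
state=R head=-2 tape=[_]#11#1__   (R,_)→(Q,_,right)
state=Q head=-1 tape=_[#]11#1__   (Q,#)→(Q,_,right)
state=Q head=0 tape=__[1]1#1__   (Q,1)→(P,#,right)
state=P head=1 tape=__#[1]#1__   (P,1)→(Q,#,left)
state=Q head=0 tape=__[#]##1__   (Q,#)→(Q,_,right)
state=Q head=1 tape=___[#]#1__   (Q,#)→(Q,_,right)
state=Q head=2 tape=____[#]1__   (Q,#)→(Q,_,right)
state=Q head=3 tape=_____[1]__   (Q,1)→(P,#,right)
state=P head=4 tape=_____#[_]_   (P,_)→(Q,#,right)
state=Q head=5 tape=_____##[_]   (Q,_)→(R,#,left)
state=R head=4 tape=_____#[#]#   (R,#)→(Q,0,left)
state=Q head=3 tape=_____[#]0#   (Q,#)→(Q,_,right)
state=Q head=4 tape=______[0]#
Cell 2 holds _ when M halts.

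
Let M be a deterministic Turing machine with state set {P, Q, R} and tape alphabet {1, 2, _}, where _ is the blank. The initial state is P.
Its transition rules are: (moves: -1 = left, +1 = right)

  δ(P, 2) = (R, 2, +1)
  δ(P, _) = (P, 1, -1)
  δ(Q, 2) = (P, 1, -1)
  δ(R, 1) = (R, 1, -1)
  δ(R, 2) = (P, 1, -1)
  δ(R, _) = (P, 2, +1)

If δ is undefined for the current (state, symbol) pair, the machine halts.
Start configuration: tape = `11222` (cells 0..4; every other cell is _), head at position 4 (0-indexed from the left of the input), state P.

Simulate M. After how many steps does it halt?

15

P | 1122[2]__   read 2 → write 2, move +1, go to R
R | 11222[_]_   read _ → write 2, move +1, go to P
P | 112222[_]   read _ → write 1, move -1, go to P
P | 11222[2]1   read 2 → write 2, move +1, go to R
R | 112222[1]   read 1 → write 1, move -1, go to R
R | 11222[2]1   read 2 → write 1, move -1, go to P
P | 1122[2]11   read 2 → write 2, move +1, go to R
R | 11222[1]1   read 1 → write 1, move -1, go to R
R | 1122[2]11   read 2 → write 1, move -1, go to P
P | 112[2]111   read 2 → write 2, move +1, go to R
R | 1122[1]11   read 1 → write 1, move -1, go to R
R | 112[2]111   read 2 → write 1, move -1, go to P
P | 11[2]1111   read 2 → write 2, move +1, go to R
R | 112[1]111   read 1 → write 1, move -1, go to R
R | 11[2]1111   read 2 → write 1, move -1, go to P
P | 1[1]11111
M halts after 15 transitions.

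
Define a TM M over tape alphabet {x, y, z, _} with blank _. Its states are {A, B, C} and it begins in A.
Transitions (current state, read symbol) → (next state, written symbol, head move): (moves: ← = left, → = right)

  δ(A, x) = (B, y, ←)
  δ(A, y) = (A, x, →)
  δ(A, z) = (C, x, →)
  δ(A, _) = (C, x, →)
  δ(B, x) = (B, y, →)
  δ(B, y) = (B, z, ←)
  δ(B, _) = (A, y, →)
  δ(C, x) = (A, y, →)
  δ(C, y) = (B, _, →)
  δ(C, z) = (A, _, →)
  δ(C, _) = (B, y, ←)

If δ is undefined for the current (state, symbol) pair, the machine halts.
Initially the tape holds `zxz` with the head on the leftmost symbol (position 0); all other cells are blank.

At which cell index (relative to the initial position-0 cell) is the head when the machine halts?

1

state=A head=0 tape=[z]xz_   (A,z)→(C,x,→)
state=C head=1 tape=x[x]z_   (C,x)→(A,y,→)
state=A head=2 tape=xy[z]_   (A,z)→(C,x,→)
state=C head=3 tape=xyx[_]   (C,_)→(B,y,←)
state=B head=2 tape=xy[x]y   (B,x)→(B,y,→)
state=B head=3 tape=xyy[y]   (B,y)→(B,z,←)
state=B head=2 tape=xy[y]z   (B,y)→(B,z,←)
state=B head=1 tape=x[y]zz   (B,y)→(B,z,←)
state=B head=0 tape=[x]zzz   (B,x)→(B,y,→)
state=B head=1 tape=y[z]zz
At halt the head is at cell 1.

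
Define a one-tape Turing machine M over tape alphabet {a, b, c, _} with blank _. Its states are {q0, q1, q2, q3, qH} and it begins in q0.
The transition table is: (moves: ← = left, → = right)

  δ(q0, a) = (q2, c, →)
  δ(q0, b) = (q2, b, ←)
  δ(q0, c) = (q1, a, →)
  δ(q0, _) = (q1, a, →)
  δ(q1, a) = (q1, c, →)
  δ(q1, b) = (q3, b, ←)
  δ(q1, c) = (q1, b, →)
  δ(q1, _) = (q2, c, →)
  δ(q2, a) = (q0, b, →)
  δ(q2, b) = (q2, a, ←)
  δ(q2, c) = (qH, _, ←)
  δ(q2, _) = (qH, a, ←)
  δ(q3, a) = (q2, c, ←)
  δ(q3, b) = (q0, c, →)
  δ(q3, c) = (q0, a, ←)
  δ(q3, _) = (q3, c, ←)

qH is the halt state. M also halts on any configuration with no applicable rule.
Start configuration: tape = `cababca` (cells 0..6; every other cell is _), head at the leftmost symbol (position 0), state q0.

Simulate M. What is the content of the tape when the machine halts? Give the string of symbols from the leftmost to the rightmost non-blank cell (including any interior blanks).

ababca

state=q0 head=0 tape=_[c]ababca   (q0,c)→(q1,a,→)
state=q1 head=1 tape=_a[a]babca   (q1,a)→(q1,c,→)
state=q1 head=2 tape=_ac[b]abca   (q1,b)→(q3,b,←)
state=q3 head=1 tape=_a[c]babca   (q3,c)→(q0,a,←)
state=q0 head=0 tape=_[a]ababca   (q0,a)→(q2,c,→)
state=q2 head=1 tape=_c[a]babca   (q2,a)→(q0,b,→)
state=q0 head=2 tape=_cb[b]abca   (q0,b)→(q2,b,←)
state=q2 head=1 tape=_c[b]babca   (q2,b)→(q2,a,←)
state=q2 head=0 tape=_[c]ababca   (q2,c)→(qH,_,←)
state=qH head=-1 tape=[_]_ababca
The non-blank tape span at halt is ababca.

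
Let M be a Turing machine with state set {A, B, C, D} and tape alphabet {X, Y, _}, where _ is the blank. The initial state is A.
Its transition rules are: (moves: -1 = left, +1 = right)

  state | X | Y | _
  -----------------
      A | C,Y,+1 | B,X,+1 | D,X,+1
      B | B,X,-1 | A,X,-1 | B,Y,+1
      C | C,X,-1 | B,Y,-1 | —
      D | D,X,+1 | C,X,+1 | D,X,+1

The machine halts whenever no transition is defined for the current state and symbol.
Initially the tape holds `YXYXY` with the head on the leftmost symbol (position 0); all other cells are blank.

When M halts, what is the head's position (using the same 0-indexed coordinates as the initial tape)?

A | ___[Y]XYXY   read Y → write X, move +1, go to B
B | ___X[X]YXY   read X → write X, move -1, go to B
B | ___[X]XYXY   read X → write X, move -1, go to B
B | __[_]XXYXY   read _ → write Y, move +1, go to B
B | __Y[X]XYXY   read X → write X, move -1, go to B
B | __[Y]XXYXY   read Y → write X, move -1, go to A
A | _[_]XXXYXY   read _ → write X, move +1, go to D
D | _X[X]XXYXY   read X → write X, move +1, go to D
D | _XX[X]XYXY   read X → write X, move +1, go to D
D | _XXX[X]YXY   read X → write X, move +1, go to D
D | _XXXX[Y]XY   read Y → write X, move +1, go to C
C | _XXXXX[X]Y   read X → write X, move -1, go to C
C | _XXXX[X]XY   read X → write X, move -1, go to C
C | _XXX[X]XXY   read X → write X, move -1, go to C
C | _XX[X]XXXY   read X → write X, move -1, go to C
C | _X[X]XXXXY   read X → write X, move -1, go to C
C | _[X]XXXXXY   read X → write X, move -1, go to C
C | [_]XXXXXXY
At halt the head is at cell -3.

-3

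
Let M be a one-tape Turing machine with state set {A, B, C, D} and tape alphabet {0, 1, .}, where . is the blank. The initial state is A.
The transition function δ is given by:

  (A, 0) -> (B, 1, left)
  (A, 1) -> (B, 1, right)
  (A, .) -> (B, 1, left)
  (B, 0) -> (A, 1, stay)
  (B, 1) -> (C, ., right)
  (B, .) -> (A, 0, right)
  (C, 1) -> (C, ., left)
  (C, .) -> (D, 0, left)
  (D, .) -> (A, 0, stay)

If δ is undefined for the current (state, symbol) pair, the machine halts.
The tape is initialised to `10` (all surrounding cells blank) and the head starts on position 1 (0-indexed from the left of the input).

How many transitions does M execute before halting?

21

state=A head=1 tape=..1[0]..   (A,0)→(B,1,left)
state=B head=0 tape=..[1]1..   (B,1)→(C,.,right)
state=C head=1 tape=...[1]..   (C,1)→(C,.,left)
state=C head=0 tape=..[.]...   (C,.)→(D,0,left)
state=D head=-1 tape=.[.]0...   (D,.)→(A,0,stay)
state=A head=-1 tape=.[0]0...   (A,0)→(B,1,left)
state=B head=-2 tape=[.]10...   (B,.)→(A,0,right)
state=A head=-1 tape=0[1]0...   (A,1)→(B,1,right)
state=B head=0 tape=01[0]...   (B,0)→(A,1,stay)
state=A head=0 tape=01[1]...   (A,1)→(B,1,right)
state=B head=1 tape=011[.]..   (B,.)→(A,0,right)
state=A head=2 tape=0110[.].   (A,.)→(B,1,left)
state=B head=1 tape=011[0]1.   (B,0)→(A,1,stay)
state=A head=1 tape=011[1]1.   (A,1)→(B,1,right)
state=B head=2 tape=0111[1].   (B,1)→(C,.,right)
state=C head=3 tape=0111.[.]   (C,.)→(D,0,left)
state=D head=2 tape=0111[.]0   (D,.)→(A,0,stay)
state=A head=2 tape=0111[0]0   (A,0)→(B,1,left)
state=B head=1 tape=011[1]10   (B,1)→(C,.,right)
state=C head=2 tape=011.[1]0   (C,1)→(C,.,left)
state=C head=1 tape=011[.].0   (C,.)→(D,0,left)
state=D head=0 tape=01[1]0.0
M halts after 21 transitions.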